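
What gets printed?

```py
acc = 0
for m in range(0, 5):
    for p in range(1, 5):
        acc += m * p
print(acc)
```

100

m=0,p=1: acc = 0+0 = 0
m=0,p=2: acc = 0+0 = 0
m=0,p=3: acc = 0+0 = 0
m=0,p=4: acc = 0+0 = 0
m=1,p=1: acc = 0+1 = 1
m=1,p=2: acc = 1+2 = 3
m=1,p=3: acc = 3+3 = 6
m=1,p=4: acc = 6+4 = 10
m=2,p=1: acc = 10+2 = 12
m=2,p=2: acc = 12+4 = 16
m=2,p=3: acc = 16+6 = 22
m=2,p=4: acc = 22+8 = 30
m=3,p=1: acc = 30+3 = 33
m=3,p=2: acc = 33+6 = 39
m=3,p=3: acc = 39+9 = 48
m=3,p=4: acc = 48+12 = 60
m=4,p=1: acc = 60+4 = 64
m=4,p=2: acc = 64+8 = 72
m=4,p=3: acc = 72+12 = 84
m=4,p=4: acc = 84+16 = 100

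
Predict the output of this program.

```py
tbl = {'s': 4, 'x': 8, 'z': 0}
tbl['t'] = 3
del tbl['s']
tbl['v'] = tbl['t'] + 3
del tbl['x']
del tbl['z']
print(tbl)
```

tbl['t'] = 3 → {'s': 4, 'x': 8, 'z': 0, 't': 3}
del 's' → {'x': 8, 'z': 0, 't': 3}
tbl['v'] = tbl['t']+3 = 6 → {'x': 8, 'z': 0, 't': 3, 'v': 6}
del 'x' → {'z': 0, 't': 3, 'v': 6}
del 'z' → {'t': 3, 'v': 6}

{'t': 3, 'v': 6}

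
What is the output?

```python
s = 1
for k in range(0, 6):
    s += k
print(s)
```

k=0: s = 1+0 = 1
k=1: s = 1+1 = 2
k=2: s = 2+2 = 4
k=3: s = 4+3 = 7
k=4: s = 7+4 = 11
k=5: s = 11+5 = 16

16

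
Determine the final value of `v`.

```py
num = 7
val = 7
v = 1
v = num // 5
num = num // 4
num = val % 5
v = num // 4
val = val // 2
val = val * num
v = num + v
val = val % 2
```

v = 7//5 = 1
num = 7//4 = 1
num = 7%5 = 2
v = 2//4 = 0
val = 7//2 = 3
val = 3*2 = 6
v = 2+0 = 2
val = 6%2 = 0

2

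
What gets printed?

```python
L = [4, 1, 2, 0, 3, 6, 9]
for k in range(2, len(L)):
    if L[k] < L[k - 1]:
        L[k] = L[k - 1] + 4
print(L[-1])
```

k=2: 2>=1, unchanged → [4, 1, 2, 0, 3, 6, 9]
k=3: 0<2, L[3] = 2+4 = 6 → [4, 1, 2, 6, 3, 6, 9]
k=4: 3<6, L[4] = 6+4 = 10 → [4, 1, 2, 6, 10, 6, 9]
k=5: 6<10, L[5] = 10+4 = 14 → [4, 1, 2, 6, 10, 14, 9]
k=6: 9<14, L[6] = 14+4 = 18 → [4, 1, 2, 6, 10, 14, 18]

18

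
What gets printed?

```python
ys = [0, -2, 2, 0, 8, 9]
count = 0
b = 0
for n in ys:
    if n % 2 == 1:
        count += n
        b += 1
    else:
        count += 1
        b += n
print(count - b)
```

n=0: not odd, count = 0+1 = 1; b=0
n=-2: not odd, count = 1+1 = 2; b=-2
n=2: not odd, count = 2+1 = 3; b=0
n=0: not odd, count = 3+1 = 4; b=0
n=8: not odd, count = 4+1 = 5; b=8
n=9: odd, count = 5+9 = 14; b=9
count-b = 14-9 = 5

5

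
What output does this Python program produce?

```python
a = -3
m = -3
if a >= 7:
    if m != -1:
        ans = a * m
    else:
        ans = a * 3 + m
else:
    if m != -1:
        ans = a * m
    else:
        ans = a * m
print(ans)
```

a=-3, m=-3
a >= 7 is False; m != -1 is True
→ ans = a * m = 9

9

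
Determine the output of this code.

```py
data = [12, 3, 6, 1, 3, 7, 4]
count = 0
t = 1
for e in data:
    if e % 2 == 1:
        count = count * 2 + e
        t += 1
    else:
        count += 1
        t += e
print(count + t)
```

93

e=12: not odd, count = 0+1 = 1; t=13
e=3: odd, count = 1*2+3 = 5; t=14
e=6: not odd, count = 5+1 = 6; t=20
e=1: odd, count = 6*2+1 = 13; t=21
e=3: odd, count = 13*2+3 = 29; t=22
e=7: odd, count = 29*2+7 = 65; t=23
e=4: not odd, count = 65+1 = 66; t=27
count+t = 66+27 = 93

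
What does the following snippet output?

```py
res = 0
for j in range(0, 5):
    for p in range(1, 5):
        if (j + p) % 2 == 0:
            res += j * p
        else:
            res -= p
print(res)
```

j=0,p=1: odd sum, res = 0-1 = -1
j=0,p=2: even sum, res = (-1)+0 = -1
j=0,p=3: odd sum, res = (-1)-3 = -4
j=0,p=4: even sum, res = (-4)+0 = -4
j=1,p=1: even sum, res = (-4)+1 = -3
j=1,p=2: odd sum, res = (-3)-2 = -5
j=1,p=3: even sum, res = (-5)+3 = -2
j=1,p=4: odd sum, res = (-2)-4 = -6
j=2,p=1: odd sum, res = (-6)-1 = -7
j=2,p=2: even sum, res = (-7)+4 = -3
j=2,p=3: odd sum, res = (-3)-3 = -6
j=2,p=4: even sum, res = (-6)+8 = 2
j=3,p=1: even sum, res = 2+3 = 5
j=3,p=2: odd sum, res = 5-2 = 3
j=3,p=3: even sum, res = 3+9 = 12
j=3,p=4: odd sum, res = 12-4 = 8
j=4,p=1: odd sum, res = 8-1 = 7
j=4,p=2: even sum, res = 7+8 = 15
j=4,p=3: odd sum, res = 15-3 = 12
j=4,p=4: even sum, res = 12+16 = 28

28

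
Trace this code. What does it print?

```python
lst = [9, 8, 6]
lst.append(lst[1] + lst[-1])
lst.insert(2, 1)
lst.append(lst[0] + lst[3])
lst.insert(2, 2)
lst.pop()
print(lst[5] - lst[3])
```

13

append lst[1]+lst[-1] = 8+6 = 14 → [9, 8, 6, 14]
insert 1 at 2 → [9, 8, 1, 6, 14]
append lst[0]+lst[3] = 9+6 = 15 → [9, 8, 1, 6, 14, 15]
insert 2 at 2 → [9, 8, 2, 1, 6, 14, 15]
pop() removes 15 → [9, 8, 2, 1, 6, 14]
lst[5]-lst[3] = 14-1 = 13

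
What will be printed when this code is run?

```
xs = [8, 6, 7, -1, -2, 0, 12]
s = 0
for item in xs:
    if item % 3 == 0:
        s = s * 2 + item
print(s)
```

36

item=8: not %3==0
item=6: %3==0, s = 0*2+6 = 6
item=7: not %3==0
item=-1: not %3==0
item=-2: not %3==0
item=0: %3==0, s = 6*2+0 = 12
item=12: %3==0, s = 12*2+12 = 36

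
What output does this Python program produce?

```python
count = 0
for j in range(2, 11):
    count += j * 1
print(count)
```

j=2: count = 0+2*1 = 2
j=3: count = 2+3*1 = 5
j=4: count = 5+4*1 = 9
j=5: count = 9+5*1 = 14
j=6: count = 14+6*1 = 20
j=7: count = 20+7*1 = 27
j=8: count = 27+8*1 = 35
j=9: count = 35+9*1 = 44
j=10: count = 44+10*1 = 54

54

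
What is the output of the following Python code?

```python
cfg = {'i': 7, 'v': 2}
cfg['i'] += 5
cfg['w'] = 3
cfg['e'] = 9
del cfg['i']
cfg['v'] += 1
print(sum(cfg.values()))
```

15

cfg['i'] = 7+5 = 12 → {'i': 12, 'v': 2}
cfg['w'] = 3 → {'i': 12, 'v': 2, 'w': 3}
cfg['e'] = 9 → {'i': 12, 'v': 2, 'w': 3, 'e': 9}
del 'i' → {'v': 2, 'w': 3, 'e': 9}
cfg['v'] = 2+1 = 3 → {'v': 3, 'w': 3, 'e': 9}
sum of values = 15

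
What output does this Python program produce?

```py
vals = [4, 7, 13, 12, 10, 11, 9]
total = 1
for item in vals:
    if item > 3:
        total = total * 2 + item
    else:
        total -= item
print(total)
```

983

item=4: >3, total = 1*2+4 = 6
item=7: >3, total = 6*2+7 = 19
item=13: >3, total = 19*2+13 = 51
item=12: >3, total = 51*2+12 = 114
item=10: >3, total = 114*2+10 = 238
item=11: >3, total = 238*2+11 = 487
item=9: >3, total = 487*2+9 = 983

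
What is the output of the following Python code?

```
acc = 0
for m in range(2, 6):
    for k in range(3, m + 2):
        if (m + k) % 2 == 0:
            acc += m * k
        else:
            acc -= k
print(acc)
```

40

m=2,k=3: odd sum, acc = 0-3 = -3
m=3,k=3: even sum, acc = (-3)+9 = 6
m=3,k=4: odd sum, acc = 6-4 = 2
m=4,k=3: odd sum, acc = 2-3 = -1
m=4,k=4: even sum, acc = (-1)+16 = 15
m=4,k=5: odd sum, acc = 15-5 = 10
m=5,k=3: even sum, acc = 10+15 = 25
m=5,k=4: odd sum, acc = 25-4 = 21
m=5,k=5: even sum, acc = 21+25 = 46
m=5,k=6: odd sum, acc = 46-6 = 40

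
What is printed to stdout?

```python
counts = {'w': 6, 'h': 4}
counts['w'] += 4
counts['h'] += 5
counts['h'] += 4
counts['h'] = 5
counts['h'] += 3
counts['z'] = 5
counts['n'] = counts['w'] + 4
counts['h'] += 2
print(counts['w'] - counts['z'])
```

counts['w'] = 6+4 = 10 → {'w': 10, 'h': 4}
counts['h'] = 4+5 = 9 → {'w': 10, 'h': 9}
counts['h'] = 9+4 = 13 → {'w': 10, 'h': 13}
counts['h'] = 5 → {'w': 10, 'h': 5}
counts['h'] = 5+3 = 8 → {'w': 10, 'h': 8}
counts['z'] = 5 → {'w': 10, 'h': 8, 'z': 5}
counts['n'] = counts['w']+4 = 14 → {'w': 10, 'h': 8, 'z': 5, 'n': 14}
counts['h'] = 8+2 = 10 → {'w': 10, 'h': 10, 'z': 5, 'n': 14}
counts['w']-counts['z'] = 10-5 = 5

5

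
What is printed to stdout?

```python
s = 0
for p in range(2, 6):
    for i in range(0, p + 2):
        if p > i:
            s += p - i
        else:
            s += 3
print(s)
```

58

p=2,i=0: 2>0, s = 0+2 = 2
p=2,i=1: 2>1, s = 2+1 = 3
p=2,i=2: not 2>2, s = 3+3 = 6
p=2,i=3: not 2>3, s = 6+3 = 9
p=3,i=0: 3>0, s = 9+3 = 12
p=3,i=1: 3>1, s = 12+2 = 14
p=3,i=2: 3>2, s = 14+1 = 15
p=3,i=3: not 3>3, s = 15+3 = 18
p=3,i=4: not 3>4, s = 18+3 = 21
p=4,i=0: 4>0, s = 21+4 = 25
p=4,i=1: 4>1, s = 25+3 = 28
p=4,i=2: 4>2, s = 28+2 = 30
p=4,i=3: 4>3, s = 30+1 = 31
p=4,i=4: not 4>4, s = 31+3 = 34
p=4,i=5: not 4>5, s = 34+3 = 37
p=5,i=0: 5>0, s = 37+5 = 42
p=5,i=1: 5>1, s = 42+4 = 46
p=5,i=2: 5>2, s = 46+3 = 49
p=5,i=3: 5>3, s = 49+2 = 51
p=5,i=4: 5>4, s = 51+1 = 52
p=5,i=5: not 5>5, s = 52+3 = 55
p=5,i=6: not 5>6, s = 55+3 = 58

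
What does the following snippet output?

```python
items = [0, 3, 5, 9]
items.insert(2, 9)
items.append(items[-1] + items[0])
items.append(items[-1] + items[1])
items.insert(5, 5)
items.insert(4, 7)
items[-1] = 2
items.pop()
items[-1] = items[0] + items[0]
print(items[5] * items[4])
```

insert 9 at 2 → [0, 3, 9, 5, 9]
append items[-1]+items[0] = 9+0 = 9 → [0, 3, 9, 5, 9, 9]
append items[-1]+items[1] = 9+3 = 12 → [0, 3, 9, 5, 9, 9, 12]
insert 5 at 5 → [0, 3, 9, 5, 9, 5, 9, 12]
insert 7 at 4 → [0, 3, 9, 5, 7, 9, 5, 9, 12]
items[-1] = 2 → [0, 3, 9, 5, 7, 9, 5, 9, 2]
pop() removes 2 → [0, 3, 9, 5, 7, 9, 5, 9]
items[-1] = items[0]+items[0] = 0+0 = 0 → [0, 3, 9, 5, 7, 9, 5, 0]
items[5]*items[4] = 9*7 = 63

63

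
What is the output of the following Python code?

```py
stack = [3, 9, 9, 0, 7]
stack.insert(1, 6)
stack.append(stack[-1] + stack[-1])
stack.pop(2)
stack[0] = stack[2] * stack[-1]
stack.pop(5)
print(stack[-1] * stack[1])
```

insert 6 at 1 → [3, 6, 9, 9, 0, 7]
append stack[-1]+stack[-1] = 7+7 = 14 → [3, 6, 9, 9, 0, 7, 14]
pop(2) removes 9 → [3, 6, 9, 0, 7, 14]
stack[0] = stack[2]*stack[-1] = 9*14 = 126 → [126, 6, 9, 0, 7, 14]
pop(5) removes 14 → [126, 6, 9, 0, 7]
stack[-1]*stack[1] = 7*6 = 42

42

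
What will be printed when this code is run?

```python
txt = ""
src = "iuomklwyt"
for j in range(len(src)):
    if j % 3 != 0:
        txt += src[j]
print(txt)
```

uoklyt

j=0: skip
j=1: add 'u' → 'u'
j=2: add 'o' → 'uo'
j=3: skip
j=4: add 'k' → 'uok'
j=5: add 'l' → 'uokl'
j=6: skip
j=7: add 'y' → 'uokly'
j=8: add 't' → 'uoklyt'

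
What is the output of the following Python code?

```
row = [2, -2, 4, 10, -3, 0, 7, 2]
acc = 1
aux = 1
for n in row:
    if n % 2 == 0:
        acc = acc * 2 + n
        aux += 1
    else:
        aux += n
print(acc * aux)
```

1870

n=2: even, acc = 1*2+2 = 4; aux=2
n=-2: even, acc = 4*2+(-2) = 6; aux=3
n=4: even, acc = 6*2+4 = 16; aux=4
n=10: even, acc = 16*2+10 = 42; aux=5
n=-3: not even; aux=2
n=0: even, acc = 42*2+0 = 84; aux=3
n=7: not even; aux=10
n=2: even, acc = 84*2+2 = 170; aux=11
acc*aux = 170*11 = 1870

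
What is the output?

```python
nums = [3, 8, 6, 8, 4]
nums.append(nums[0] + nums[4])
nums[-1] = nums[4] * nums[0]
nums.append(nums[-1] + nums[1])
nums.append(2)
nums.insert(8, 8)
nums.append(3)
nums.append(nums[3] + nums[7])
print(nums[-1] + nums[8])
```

append nums[0]+nums[4] = 3+4 = 7 → [3, 8, 6, 8, 4, 7]
nums[-1] = nums[4]*nums[0] = 4*3 = 12 → [3, 8, 6, 8, 4, 12]
append nums[-1]+nums[1] = 12+8 = 20 → [3, 8, 6, 8, 4, 12, 20]
append 2 → [3, 8, 6, 8, 4, 12, 20, 2]
insert 8 at 8 → [3, 8, 6, 8, 4, 12, 20, 2, 8]
append 3 → [3, 8, 6, 8, 4, 12, 20, 2, 8, 3]
append nums[3]+nums[7] = 8+2 = 10 → [3, 8, 6, 8, 4, 12, 20, 2, 8, 3, 10]
nums[-1]+nums[8] = 10+8 = 18

18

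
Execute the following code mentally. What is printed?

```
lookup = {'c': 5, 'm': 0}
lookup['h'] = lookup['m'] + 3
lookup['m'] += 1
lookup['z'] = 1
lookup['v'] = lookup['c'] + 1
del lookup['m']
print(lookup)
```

{'c': 5, 'h': 3, 'z': 1, 'v': 6}

lookup['h'] = lookup['m']+3 = 3 → {'c': 5, 'm': 0, 'h': 3}
lookup['m'] = 0+1 = 1 → {'c': 5, 'm': 1, 'h': 3}
lookup['z'] = 1 → {'c': 5, 'm': 1, 'h': 3, 'z': 1}
lookup['v'] = lookup['c']+1 = 6 → {'c': 5, 'm': 1, 'h': 3, 'z': 1, 'v': 6}
del 'm' → {'c': 5, 'h': 3, 'z': 1, 'v': 6}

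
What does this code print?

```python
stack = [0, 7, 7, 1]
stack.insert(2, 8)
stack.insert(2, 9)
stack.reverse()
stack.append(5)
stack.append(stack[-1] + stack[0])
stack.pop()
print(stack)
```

[1, 7, 8, 9, 7, 0, 5]

insert 8 at 2 → [0, 7, 8, 7, 1]
insert 9 at 2 → [0, 7, 9, 8, 7, 1]
reverse → [1, 7, 8, 9, 7, 0]
append 5 → [1, 7, 8, 9, 7, 0, 5]
append stack[-1]+stack[0] = 5+1 = 6 → [1, 7, 8, 9, 7, 0, 5, 6]
pop() removes 6 → [1, 7, 8, 9, 7, 0, 5]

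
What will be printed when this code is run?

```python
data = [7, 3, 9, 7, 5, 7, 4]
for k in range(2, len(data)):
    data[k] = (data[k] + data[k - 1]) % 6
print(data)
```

k=2: data[2] = (9+3)%6 = 0 → [7, 3, 0, 7, 5, 7, 4]
k=3: data[3] = (7+0)%6 = 1 → [7, 3, 0, 1, 5, 7, 4]
k=4: data[4] = (5+1)%6 = 0 → [7, 3, 0, 1, 0, 7, 4]
k=5: data[5] = (7+0)%6 = 1 → [7, 3, 0, 1, 0, 1, 4]
k=6: data[6] = (4+1)%6 = 5 → [7, 3, 0, 1, 0, 1, 5]

[7, 3, 0, 1, 0, 1, 5]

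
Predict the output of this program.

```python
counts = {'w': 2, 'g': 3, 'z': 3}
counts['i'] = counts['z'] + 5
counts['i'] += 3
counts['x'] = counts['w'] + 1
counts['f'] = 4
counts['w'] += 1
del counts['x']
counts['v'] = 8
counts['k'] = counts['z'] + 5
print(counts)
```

{'w': 3, 'g': 3, 'z': 3, 'i': 11, 'f': 4, 'v': 8, 'k': 8}

counts['i'] = counts['z']+5 = 8 → {'w': 2, 'g': 3, 'z': 3, 'i': 8}
counts['i'] = 8+3 = 11 → {'w': 2, 'g': 3, 'z': 3, 'i': 11}
counts['x'] = counts['w']+1 = 3 → {'w': 2, 'g': 3, 'z': 3, 'i': 11, 'x': 3}
counts['f'] = 4 → {'w': 2, 'g': 3, 'z': 3, 'i': 11, 'x': 3, 'f': 4}
counts['w'] = 2+1 = 3 → {'w': 3, 'g': 3, 'z': 3, 'i': 11, 'x': 3, 'f': 4}
del 'x' → {'w': 3, 'g': 3, 'z': 3, 'i': 11, 'f': 4}
counts['v'] = 8 → {'w': 3, 'g': 3, 'z': 3, 'i': 11, 'f': 4, 'v': 8}
counts['k'] = counts['z']+5 = 8 → {'w': 3, 'g': 3, 'z': 3, 'i': 11, 'f': 4, 'v': 8, 'k': 8}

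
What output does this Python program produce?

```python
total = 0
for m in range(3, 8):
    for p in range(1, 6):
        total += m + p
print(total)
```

200

m=3,p=1: total = 0+4 = 4
m=3,p=2: total = 4+5 = 9
m=3,p=3: total = 9+6 = 15
m=3,p=4: total = 15+7 = 22
m=3,p=5: total = 22+8 = 30
m=4,p=1: total = 30+5 = 35
m=4,p=2: total = 35+6 = 41
m=4,p=3: total = 41+7 = 48
m=4,p=4: total = 48+8 = 56
m=4,p=5: total = 56+9 = 65
m=5,p=1: total = 65+6 = 71
m=5,p=2: total = 71+7 = 78
m=5,p=3: total = 78+8 = 86
m=5,p=4: total = 86+9 = 95
m=5,p=5: total = 95+10 = 105
m=6,p=1: total = 105+7 = 112
m=6,p=2: total = 112+8 = 120
m=6,p=3: total = 120+9 = 129
m=6,p=4: total = 129+10 = 139
m=6,p=5: total = 139+11 = 150
m=7,p=1: total = 150+8 = 158
m=7,p=2: total = 158+9 = 167
m=7,p=3: total = 167+10 = 177
m=7,p=4: total = 177+11 = 188
m=7,p=5: total = 188+12 = 200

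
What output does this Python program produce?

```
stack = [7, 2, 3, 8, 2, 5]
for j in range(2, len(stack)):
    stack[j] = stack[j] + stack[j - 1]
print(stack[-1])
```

j=2: stack[2] = 3+2 = 5 → [7, 2, 5, 8, 2, 5]
j=3: stack[3] = 8+5 = 13 → [7, 2, 5, 13, 2, 5]
j=4: stack[4] = 2+13 = 15 → [7, 2, 5, 13, 15, 5]
j=5: stack[5] = 5+15 = 20 → [7, 2, 5, 13, 15, 20]

20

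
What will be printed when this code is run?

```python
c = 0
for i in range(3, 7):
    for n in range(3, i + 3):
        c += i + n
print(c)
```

i=3,n=3: c = 0+6 = 6
i=3,n=4: c = 6+7 = 13
i=3,n=5: c = 13+8 = 21
i=4,n=3: c = 21+7 = 28
i=4,n=4: c = 28+8 = 36
i=4,n=5: c = 36+9 = 45
i=4,n=6: c = 45+10 = 55
i=5,n=3: c = 55+8 = 63
i=5,n=4: c = 63+9 = 72
i=5,n=5: c = 72+10 = 82
i=5,n=6: c = 82+11 = 93
i=5,n=7: c = 93+12 = 105
i=6,n=3: c = 105+9 = 114
i=6,n=4: c = 114+10 = 124
i=6,n=5: c = 124+11 = 135
i=6,n=6: c = 135+12 = 147
i=6,n=7: c = 147+13 = 160
i=6,n=8: c = 160+14 = 174

174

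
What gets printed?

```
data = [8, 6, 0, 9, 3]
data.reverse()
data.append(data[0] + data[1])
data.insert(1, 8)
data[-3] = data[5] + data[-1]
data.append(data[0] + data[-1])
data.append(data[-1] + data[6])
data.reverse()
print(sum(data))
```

102

reverse → [3, 9, 0, 6, 8]
append data[0]+data[1] = 3+9 = 12 → [3, 9, 0, 6, 8, 12]
insert 8 at 1 → [3, 8, 9, 0, 6, 8, 12]
data[-3] = data[5]+data[-1] = 8+12 = 20 → [3, 8, 9, 0, 20, 8, 12]
append data[0]+data[-1] = 3+12 = 15 → [3, 8, 9, 0, 20, 8, 12, 15]
append data[-1]+data[6] = 15+12 = 27 → [3, 8, 9, 0, 20, 8, 12, 15, 27]
reverse → [27, 15, 12, 8, 20, 0, 9, 8, 3]
sum = 102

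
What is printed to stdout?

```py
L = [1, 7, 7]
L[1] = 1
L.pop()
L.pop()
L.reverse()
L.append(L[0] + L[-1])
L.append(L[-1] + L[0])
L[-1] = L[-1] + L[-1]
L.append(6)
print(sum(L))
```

L[1] = 1 → [1, 1, 7]
pop() removes 7 → [1, 1]
pop() removes 1 → [1]
reverse → [1]
append L[0]+L[-1] = 1+1 = 2 → [1, 2]
append L[-1]+L[0] = 2+1 = 3 → [1, 2, 3]
L[-1] = L[-1]+L[-1] = 3+3 = 6 → [1, 2, 6]
append 6 → [1, 2, 6, 6]
sum = 15

15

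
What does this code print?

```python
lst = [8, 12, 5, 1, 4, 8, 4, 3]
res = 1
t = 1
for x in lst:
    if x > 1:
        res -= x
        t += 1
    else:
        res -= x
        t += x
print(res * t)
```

-396

x=8: >1, res = 1-8 = -7; t=2
x=12: >1, res = (-7)-12 = -19; t=3
x=5: >1, res = (-19)-5 = -24; t=4
x=1: not >1, res = (-24)-1 = -25; t=5
x=4: >1, res = (-25)-4 = -29; t=6
x=8: >1, res = (-29)-8 = -37; t=7
x=4: >1, res = (-37)-4 = -41; t=8
x=3: >1, res = (-41)-3 = -44; t=9
res*t = (-44)*9 = -396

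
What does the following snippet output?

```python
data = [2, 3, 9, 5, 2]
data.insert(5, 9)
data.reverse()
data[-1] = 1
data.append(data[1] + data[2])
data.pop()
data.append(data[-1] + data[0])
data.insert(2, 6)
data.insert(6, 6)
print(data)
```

insert 9 at 5 → [2, 3, 9, 5, 2, 9]
reverse → [9, 2, 5, 9, 3, 2]
data[-1] = 1 → [9, 2, 5, 9, 3, 1]
append data[1]+data[2] = 2+5 = 7 → [9, 2, 5, 9, 3, 1, 7]
pop() removes 7 → [9, 2, 5, 9, 3, 1]
append data[-1]+data[0] = 1+9 = 10 → [9, 2, 5, 9, 3, 1, 10]
insert 6 at 2 → [9, 2, 6, 5, 9, 3, 1, 10]
insert 6 at 6 → [9, 2, 6, 5, 9, 3, 6, 1, 10]

[9, 2, 6, 5, 9, 3, 6, 1, 10]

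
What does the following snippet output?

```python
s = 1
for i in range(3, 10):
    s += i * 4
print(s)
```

169

i=3: s = 1+3*4 = 13
i=4: s = 13+4*4 = 29
i=5: s = 29+5*4 = 49
i=6: s = 49+6*4 = 73
i=7: s = 73+7*4 = 101
i=8: s = 101+8*4 = 133
i=9: s = 133+9*4 = 169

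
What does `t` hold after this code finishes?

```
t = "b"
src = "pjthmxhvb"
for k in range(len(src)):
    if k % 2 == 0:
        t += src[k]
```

'bptmhb'

k=0: add 'p' → 'bp'
k=1: skip
k=2: add 't' → 'bpt'
k=3: skip
k=4: add 'm' → 'bptm'
k=5: skip
k=6: add 'h' → 'bptmh'
k=7: skip
k=8: add 'b' → 'bptmhb'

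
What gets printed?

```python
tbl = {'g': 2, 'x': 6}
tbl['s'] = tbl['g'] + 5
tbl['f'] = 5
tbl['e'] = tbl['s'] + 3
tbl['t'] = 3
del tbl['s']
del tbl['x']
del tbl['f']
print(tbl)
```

tbl['s'] = tbl['g']+5 = 7 → {'g': 2, 'x': 6, 's': 7}
tbl['f'] = 5 → {'g': 2, 'x': 6, 's': 7, 'f': 5}
tbl['e'] = tbl['s']+3 = 10 → {'g': 2, 'x': 6, 's': 7, 'f': 5, 'e': 10}
tbl['t'] = 3 → {'g': 2, 'x': 6, 's': 7, 'f': 5, 'e': 10, 't': 3}
del 's' → {'g': 2, 'x': 6, 'f': 5, 'e': 10, 't': 3}
del 'x' → {'g': 2, 'f': 5, 'e': 10, 't': 3}
del 'f' → {'g': 2, 'e': 10, 't': 3}

{'g': 2, 'e': 10, 't': 3}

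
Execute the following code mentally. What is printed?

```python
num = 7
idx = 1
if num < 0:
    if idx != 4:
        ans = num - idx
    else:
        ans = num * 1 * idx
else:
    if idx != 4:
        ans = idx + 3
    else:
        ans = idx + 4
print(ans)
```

num=7, idx=1
num < 0 is False; idx != 4 is True
→ ans = idx + 3 = 4

4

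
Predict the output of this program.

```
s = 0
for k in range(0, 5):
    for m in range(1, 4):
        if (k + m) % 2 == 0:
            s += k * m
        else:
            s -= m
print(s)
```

12

k=0,m=1: odd sum, s = 0-1 = -1
k=0,m=2: even sum, s = (-1)+0 = -1
k=0,m=3: odd sum, s = (-1)-3 = -4
k=1,m=1: even sum, s = (-4)+1 = -3
k=1,m=2: odd sum, s = (-3)-2 = -5
k=1,m=3: even sum, s = (-5)+3 = -2
k=2,m=1: odd sum, s = (-2)-1 = -3
k=2,m=2: even sum, s = (-3)+4 = 1
k=2,m=3: odd sum, s = 1-3 = -2
k=3,m=1: even sum, s = (-2)+3 = 1
k=3,m=2: odd sum, s = 1-2 = -1
k=3,m=3: even sum, s = (-1)+9 = 8
k=4,m=1: odd sum, s = 8-1 = 7
k=4,m=2: even sum, s = 7+8 = 15
k=4,m=3: odd sum, s = 15-3 = 12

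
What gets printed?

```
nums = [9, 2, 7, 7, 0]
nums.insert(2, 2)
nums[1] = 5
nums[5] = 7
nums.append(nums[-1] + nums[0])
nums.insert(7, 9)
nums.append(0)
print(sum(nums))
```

62

insert 2 at 2 → [9, 2, 2, 7, 7, 0]
nums[1] = 5 → [9, 5, 2, 7, 7, 0]
nums[5] = 7 → [9, 5, 2, 7, 7, 7]
append nums[-1]+nums[0] = 7+9 = 16 → [9, 5, 2, 7, 7, 7, 16]
insert 9 at 7 → [9, 5, 2, 7, 7, 7, 16, 9]
append 0 → [9, 5, 2, 7, 7, 7, 16, 9, 0]
sum = 62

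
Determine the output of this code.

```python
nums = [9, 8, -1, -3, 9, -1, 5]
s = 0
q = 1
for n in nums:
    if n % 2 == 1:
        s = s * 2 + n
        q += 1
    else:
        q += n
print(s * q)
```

4305

n=9: odd, s = 0*2+9 = 9; q=2
n=8: not odd; q=10
n=-1: odd, s = 9*2+(-1) = 17; q=11
n=-3: odd, s = 17*2+(-3) = 31; q=12
n=9: odd, s = 31*2+9 = 71; q=13
n=-1: odd, s = 71*2+(-1) = 141; q=14
n=5: odd, s = 141*2+5 = 287; q=15
s*q = 287*15 = 4305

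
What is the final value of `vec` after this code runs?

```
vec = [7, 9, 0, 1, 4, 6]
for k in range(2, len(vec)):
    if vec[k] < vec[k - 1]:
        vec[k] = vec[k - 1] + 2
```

k=2: 0<9, vec[2] = 9+2 = 11 → [7, 9, 11, 1, 4, 6]
k=3: 1<11, vec[3] = 11+2 = 13 → [7, 9, 11, 13, 4, 6]
k=4: 4<13, vec[4] = 13+2 = 15 → [7, 9, 11, 13, 15, 6]
k=5: 6<15, vec[5] = 15+2 = 17 → [7, 9, 11, 13, 15, 17]

[7, 9, 11, 13, 15, 17]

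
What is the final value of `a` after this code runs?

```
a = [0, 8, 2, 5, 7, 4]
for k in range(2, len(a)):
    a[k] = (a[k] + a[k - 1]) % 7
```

k=2: a[2] = (2+8)%7 = 3 → [0, 8, 3, 5, 7, 4]
k=3: a[3] = (5+3)%7 = 1 → [0, 8, 3, 1, 7, 4]
k=4: a[4] = (7+1)%7 = 1 → [0, 8, 3, 1, 1, 4]
k=5: a[5] = (4+1)%7 = 5 → [0, 8, 3, 1, 1, 5]

[0, 8, 3, 1, 1, 5]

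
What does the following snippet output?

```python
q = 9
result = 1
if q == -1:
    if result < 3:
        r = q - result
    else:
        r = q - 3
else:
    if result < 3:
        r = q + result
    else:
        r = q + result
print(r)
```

q=9, result=1
q == -1 is False; result < 3 is True
→ r = q + result = 10

10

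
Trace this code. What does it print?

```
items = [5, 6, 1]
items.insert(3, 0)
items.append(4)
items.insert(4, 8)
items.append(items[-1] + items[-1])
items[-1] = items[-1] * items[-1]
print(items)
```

[5, 6, 1, 0, 8, 4, 64]

insert 0 at 3 → [5, 6, 1, 0]
append 4 → [5, 6, 1, 0, 4]
insert 8 at 4 → [5, 6, 1, 0, 8, 4]
append items[-1]+items[-1] = 4+4 = 8 → [5, 6, 1, 0, 8, 4, 8]
items[-1] = items[-1]*items[-1] = 8*8 = 64 → [5, 6, 1, 0, 8, 4, 64]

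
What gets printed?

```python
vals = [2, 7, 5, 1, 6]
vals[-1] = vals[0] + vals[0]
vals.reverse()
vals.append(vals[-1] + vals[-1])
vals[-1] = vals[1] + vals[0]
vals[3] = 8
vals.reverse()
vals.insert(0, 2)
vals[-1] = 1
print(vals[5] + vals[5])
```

vals[-1] = vals[0]+vals[0] = 2+2 = 4 → [2, 7, 5, 1, 4]
reverse → [4, 1, 5, 7, 2]
append vals[-1]+vals[-1] = 2+2 = 4 → [4, 1, 5, 7, 2, 4]
vals[-1] = vals[1]+vals[0] = 1+4 = 5 → [4, 1, 5, 7, 2, 5]
vals[3] = 8 → [4, 1, 5, 8, 2, 5]
reverse → [5, 2, 8, 5, 1, 4]
insert 2 at 0 → [2, 5, 2, 8, 5, 1, 4]
vals[-1] = 1 → [2, 5, 2, 8, 5, 1, 1]
vals[5]+vals[5] = 1+1 = 2

2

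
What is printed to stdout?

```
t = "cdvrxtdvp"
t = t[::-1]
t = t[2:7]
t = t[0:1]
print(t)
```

reverse → 'pvdtxrvdc'
slice [2:7] → 'dtxrv'
slice [0:1] → 'd'

d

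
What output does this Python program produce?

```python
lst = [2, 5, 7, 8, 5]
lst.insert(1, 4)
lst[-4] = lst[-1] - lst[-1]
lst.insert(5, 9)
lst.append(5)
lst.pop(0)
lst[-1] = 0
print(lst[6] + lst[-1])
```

insert 4 at 1 → [2, 4, 5, 7, 8, 5]
lst[-4] = lst[-1]-lst[-1] = 5-5 = 0 → [2, 4, 0, 7, 8, 5]
insert 9 at 5 → [2, 4, 0, 7, 8, 9, 5]
append 5 → [2, 4, 0, 7, 8, 9, 5, 5]
pop(0) removes 2 → [4, 0, 7, 8, 9, 5, 5]
lst[-1] = 0 → [4, 0, 7, 8, 9, 5, 0]
lst[6]+lst[-1] = 0+0 = 0

0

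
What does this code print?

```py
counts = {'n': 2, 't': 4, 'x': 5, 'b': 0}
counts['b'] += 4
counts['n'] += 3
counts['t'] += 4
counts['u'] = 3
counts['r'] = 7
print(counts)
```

{'n': 5, 't': 8, 'x': 5, 'b': 4, 'u': 3, 'r': 7}

counts['b'] = 0+4 = 4 → {'n': 2, 't': 4, 'x': 5, 'b': 4}
counts['n'] = 2+3 = 5 → {'n': 5, 't': 4, 'x': 5, 'b': 4}
counts['t'] = 4+4 = 8 → {'n': 5, 't': 8, 'x': 5, 'b': 4}
counts['u'] = 3 → {'n': 5, 't': 8, 'x': 5, 'b': 4, 'u': 3}
counts['r'] = 7 → {'n': 5, 't': 8, 'x': 5, 'b': 4, 'u': 3, 'r': 7}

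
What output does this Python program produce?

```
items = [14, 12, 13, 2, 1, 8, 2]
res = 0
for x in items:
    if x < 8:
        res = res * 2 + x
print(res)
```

x=14: not <8
x=12: not <8
x=13: not <8
x=2: <8, res = 0*2+2 = 2
x=1: <8, res = 2*2+1 = 5
x=8: not <8
x=2: <8, res = 5*2+2 = 12

12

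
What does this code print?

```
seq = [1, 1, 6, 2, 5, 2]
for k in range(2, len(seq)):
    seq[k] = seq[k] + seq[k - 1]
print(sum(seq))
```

k=2: seq[2] = 6+1 = 7 → [1, 1, 7, 2, 5, 2]
k=3: seq[3] = 2+7 = 9 → [1, 1, 7, 9, 5, 2]
k=4: seq[4] = 5+9 = 14 → [1, 1, 7, 9, 14, 2]
k=5: seq[5] = 2+14 = 16 → [1, 1, 7, 9, 14, 16]
sum = 48

48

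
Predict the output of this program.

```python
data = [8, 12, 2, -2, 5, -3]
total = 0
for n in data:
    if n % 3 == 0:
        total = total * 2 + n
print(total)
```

n=8: not %3==0
n=12: %3==0, total = 0*2+12 = 12
n=2: not %3==0
n=-2: not %3==0
n=5: not %3==0
n=-3: %3==0, total = 12*2+(-3) = 21

21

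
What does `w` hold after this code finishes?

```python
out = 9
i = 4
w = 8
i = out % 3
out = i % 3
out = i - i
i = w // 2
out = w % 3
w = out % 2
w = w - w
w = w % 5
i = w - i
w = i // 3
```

-2

i = 9%3 = 0
out = 0%3 = 0
out = 0-0 = 0
i = 8//2 = 4
out = 8%3 = 2
w = 2%2 = 0
w = 0-0 = 0
w = 0%5 = 0
i = 0-4 = -4
w = (-4)//3 = -2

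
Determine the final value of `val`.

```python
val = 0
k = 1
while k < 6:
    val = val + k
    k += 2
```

9

k=1: val = 0+1 = 1
k=3: val = 1+3 = 4
k=5: val = 4+5 = 9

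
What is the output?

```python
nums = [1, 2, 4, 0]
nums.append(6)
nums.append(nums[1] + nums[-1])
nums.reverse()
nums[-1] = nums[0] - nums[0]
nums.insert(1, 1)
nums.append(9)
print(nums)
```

append 6 → [1, 2, 4, 0, 6]
append nums[1]+nums[-1] = 2+6 = 8 → [1, 2, 4, 0, 6, 8]
reverse → [8, 6, 0, 4, 2, 1]
nums[-1] = nums[0]-nums[0] = 8-8 = 0 → [8, 6, 0, 4, 2, 0]
insert 1 at 1 → [8, 1, 6, 0, 4, 2, 0]
append 9 → [8, 1, 6, 0, 4, 2, 0, 9]

[8, 1, 6, 0, 4, 2, 0, 9]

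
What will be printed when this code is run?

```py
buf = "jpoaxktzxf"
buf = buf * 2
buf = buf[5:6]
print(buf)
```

repeat ×2 → 'jpoaxktzxfjpoaxktzxf'
slice [5:6] → 'k'

k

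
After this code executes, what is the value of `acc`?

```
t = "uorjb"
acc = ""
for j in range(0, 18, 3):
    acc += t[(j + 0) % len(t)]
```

'ujobru'

j=0: add t[0]='u' → 'u'
j=3: add t[3]='j' → 'uj'
j=6: add t[1]='o' → 'ujo'
j=9: add t[4]='b' → 'ujob'
j=12: add t[2]='r' → 'ujobr'
j=15: add t[0]='u' → 'ujobru'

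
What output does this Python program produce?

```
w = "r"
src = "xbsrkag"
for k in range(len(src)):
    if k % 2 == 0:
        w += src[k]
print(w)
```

k=0: add 'x' → 'rx'
k=1: skip
k=2: add 's' → 'rxs'
k=3: skip
k=4: add 'k' → 'rxsk'
k=5: skip
k=6: add 'g' → 'rxskg'

rxskg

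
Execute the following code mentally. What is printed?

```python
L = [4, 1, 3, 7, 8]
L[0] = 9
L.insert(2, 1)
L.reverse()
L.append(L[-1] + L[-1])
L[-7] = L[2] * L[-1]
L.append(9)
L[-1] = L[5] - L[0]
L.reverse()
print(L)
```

L[0] = 9 → [9, 1, 3, 7, 8]
insert 1 at 2 → [9, 1, 1, 3, 7, 8]
reverse → [8, 7, 3, 1, 1, 9]
append L[-1]+L[-1] = 9+9 = 18 → [8, 7, 3, 1, 1, 9, 18]
L[-7] = L[2]*L[-1] = 3*18 = 54 → [54, 7, 3, 1, 1, 9, 18]
append 9 → [54, 7, 3, 1, 1, 9, 18, 9]
L[-1] = L[5]-L[0] = 9-54 = -45 → [54, 7, 3, 1, 1, 9, 18, -45]
reverse → [-45, 18, 9, 1, 1, 3, 7, 54]

[-45, 18, 9, 1, 1, 3, 7, 54]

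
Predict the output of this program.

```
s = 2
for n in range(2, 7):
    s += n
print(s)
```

22

n=2: s = 2+2 = 4
n=3: s = 4+3 = 7
n=4: s = 7+4 = 11
n=5: s = 11+5 = 16
n=6: s = 16+6 = 22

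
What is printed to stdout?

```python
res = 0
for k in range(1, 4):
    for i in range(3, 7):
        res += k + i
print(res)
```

78

k=1,i=3: res = 0+4 = 4
k=1,i=4: res = 4+5 = 9
k=1,i=5: res = 9+6 = 15
k=1,i=6: res = 15+7 = 22
k=2,i=3: res = 22+5 = 27
k=2,i=4: res = 27+6 = 33
k=2,i=5: res = 33+7 = 40
k=2,i=6: res = 40+8 = 48
k=3,i=3: res = 48+6 = 54
k=3,i=4: res = 54+7 = 61
k=3,i=5: res = 61+8 = 69
k=3,i=6: res = 69+9 = 78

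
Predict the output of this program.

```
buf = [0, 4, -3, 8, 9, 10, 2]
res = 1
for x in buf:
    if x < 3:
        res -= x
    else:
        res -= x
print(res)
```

-29

x=0: <3, res = 1-0 = 1
x=4: not <3, res = 1-4 = -3
x=-3: <3, res = (-3)-(-3) = 0
x=8: not <3, res = 0-8 = -8
x=9: not <3, res = (-8)-9 = -17
x=10: not <3, res = (-17)-10 = -27
x=2: <3, res = (-27)-2 = -29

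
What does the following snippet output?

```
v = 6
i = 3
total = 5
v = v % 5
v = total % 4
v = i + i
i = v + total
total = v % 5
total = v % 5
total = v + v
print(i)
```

v = 6%5 = 1
v = 5%4 = 1
v = 3+3 = 6
i = 6+5 = 11
total = 6%5 = 1
total = 6%5 = 1
total = 6+6 = 12

11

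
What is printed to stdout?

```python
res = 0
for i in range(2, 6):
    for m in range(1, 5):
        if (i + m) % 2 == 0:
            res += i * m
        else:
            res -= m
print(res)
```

48

i=2,m=1: odd sum, res = 0-1 = -1
i=2,m=2: even sum, res = (-1)+4 = 3
i=2,m=3: odd sum, res = 3-3 = 0
i=2,m=4: even sum, res = 0+8 = 8
i=3,m=1: even sum, res = 8+3 = 11
i=3,m=2: odd sum, res = 11-2 = 9
i=3,m=3: even sum, res = 9+9 = 18
i=3,m=4: odd sum, res = 18-4 = 14
i=4,m=1: odd sum, res = 14-1 = 13
i=4,m=2: even sum, res = 13+8 = 21
i=4,m=3: odd sum, res = 21-3 = 18
i=4,m=4: even sum, res = 18+16 = 34
i=5,m=1: even sum, res = 34+5 = 39
i=5,m=2: odd sum, res = 39-2 = 37
i=5,m=3: even sum, res = 37+15 = 52
i=5,m=4: odd sum, res = 52-4 = 48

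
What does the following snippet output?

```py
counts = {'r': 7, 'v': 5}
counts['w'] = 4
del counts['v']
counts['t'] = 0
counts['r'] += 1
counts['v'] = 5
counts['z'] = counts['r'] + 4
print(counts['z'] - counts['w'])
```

8

counts['w'] = 4 → {'r': 7, 'v': 5, 'w': 4}
del 'v' → {'r': 7, 'w': 4}
counts['t'] = 0 → {'r': 7, 'w': 4, 't': 0}
counts['r'] = 7+1 = 8 → {'r': 8, 'w': 4, 't': 0}
counts['v'] = 5 → {'r': 8, 'w': 4, 't': 0, 'v': 5}
counts['z'] = counts['r']+4 = 12 → {'r': 8, 'w': 4, 't': 0, 'v': 5, 'z': 12}
counts['z']-counts['w'] = 12-4 = 8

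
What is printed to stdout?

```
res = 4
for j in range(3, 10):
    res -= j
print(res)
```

-38

j=3: res = 4-3 = 1
j=4: res = 1-4 = -3
j=5: res = (-3)-5 = -8
j=6: res = (-8)-6 = -14
j=7: res = (-14)-7 = -21
j=8: res = (-21)-8 = -29
j=9: res = (-29)-9 = -38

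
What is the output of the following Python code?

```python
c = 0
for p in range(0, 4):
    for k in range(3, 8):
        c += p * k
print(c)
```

150

p=0,k=3: c = 0+0 = 0
p=0,k=4: c = 0+0 = 0
p=0,k=5: c = 0+0 = 0
p=0,k=6: c = 0+0 = 0
p=0,k=7: c = 0+0 = 0
p=1,k=3: c = 0+3 = 3
p=1,k=4: c = 3+4 = 7
p=1,k=5: c = 7+5 = 12
p=1,k=6: c = 12+6 = 18
p=1,k=7: c = 18+7 = 25
p=2,k=3: c = 25+6 = 31
p=2,k=4: c = 31+8 = 39
p=2,k=5: c = 39+10 = 49
p=2,k=6: c = 49+12 = 61
p=2,k=7: c = 61+14 = 75
p=3,k=3: c = 75+9 = 84
p=3,k=4: c = 84+12 = 96
p=3,k=5: c = 96+15 = 111
p=3,k=6: c = 111+18 = 129
p=3,k=7: c = 129+21 = 150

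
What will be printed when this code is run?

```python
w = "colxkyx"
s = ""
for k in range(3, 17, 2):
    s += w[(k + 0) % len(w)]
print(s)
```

xyclkxo

k=3: add w[3]='x' → 'x'
k=5: add w[5]='y' → 'xy'
k=7: add w[0]='c' → 'xyc'
k=9: add w[2]='l' → 'xycl'
k=11: add w[4]='k' → 'xyclk'
k=13: add w[6]='x' → 'xyclkx'
k=15: add w[1]='o' → 'xyclkxo'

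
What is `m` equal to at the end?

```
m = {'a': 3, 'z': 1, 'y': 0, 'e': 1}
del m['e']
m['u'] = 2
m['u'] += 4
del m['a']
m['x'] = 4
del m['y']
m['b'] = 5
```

del 'e' → {'a': 3, 'z': 1, 'y': 0}
m['u'] = 2 → {'a': 3, 'z': 1, 'y': 0, 'u': 2}
m['u'] = 2+4 = 6 → {'a': 3, 'z': 1, 'y': 0, 'u': 6}
del 'a' → {'z': 1, 'y': 0, 'u': 6}
m['x'] = 4 → {'z': 1, 'y': 0, 'u': 6, 'x': 4}
del 'y' → {'z': 1, 'u': 6, 'x': 4}
m['b'] = 5 → {'z': 1, 'u': 6, 'x': 4, 'b': 5}

{'z': 1, 'u': 6, 'x': 4, 'b': 5}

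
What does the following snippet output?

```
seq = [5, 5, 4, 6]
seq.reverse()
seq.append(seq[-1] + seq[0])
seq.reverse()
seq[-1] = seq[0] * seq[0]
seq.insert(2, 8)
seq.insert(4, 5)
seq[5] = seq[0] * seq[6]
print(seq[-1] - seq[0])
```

110

reverse → [6, 4, 5, 5]
append seq[-1]+seq[0] = 5+6 = 11 → [6, 4, 5, 5, 11]
reverse → [11, 5, 5, 4, 6]
seq[-1] = seq[0]*seq[0] = 11*11 = 121 → [11, 5, 5, 4, 121]
insert 8 at 2 → [11, 5, 8, 5, 4, 121]
insert 5 at 4 → [11, 5, 8, 5, 5, 4, 121]
seq[5] = seq[0]*seq[6] = 11*121 = 1331 → [11, 5, 8, 5, 5, 1331, 121]
seq[-1]-seq[0] = 121-11 = 110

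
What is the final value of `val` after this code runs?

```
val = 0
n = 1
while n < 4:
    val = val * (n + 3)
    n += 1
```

0

n=1: val = 0*4 = 0
n=2: val = 0*5 = 0
n=3: val = 0*6 = 0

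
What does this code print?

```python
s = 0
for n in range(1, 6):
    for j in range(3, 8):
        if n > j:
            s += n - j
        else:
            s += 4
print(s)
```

n=1,j=3: not 1>3, s = 0+4 = 4
n=1,j=4: not 1>4, s = 4+4 = 8
n=1,j=5: not 1>5, s = 8+4 = 12
n=1,j=6: not 1>6, s = 12+4 = 16
n=1,j=7: not 1>7, s = 16+4 = 20
n=2,j=3: not 2>3, s = 20+4 = 24
n=2,j=4: not 2>4, s = 24+4 = 28
n=2,j=5: not 2>5, s = 28+4 = 32
n=2,j=6: not 2>6, s = 32+4 = 36
n=2,j=7: not 2>7, s = 36+4 = 40
n=3,j=3: not 3>3, s = 40+4 = 44
n=3,j=4: not 3>4, s = 44+4 = 48
n=3,j=5: not 3>5, s = 48+4 = 52
n=3,j=6: not 3>6, s = 52+4 = 56
n=3,j=7: not 3>7, s = 56+4 = 60
n=4,j=3: 4>3, s = 60+1 = 61
n=4,j=4: not 4>4, s = 61+4 = 65
n=4,j=5: not 4>5, s = 65+4 = 69
n=4,j=6: not 4>6, s = 69+4 = 73
n=4,j=7: not 4>7, s = 73+4 = 77
n=5,j=3: 5>3, s = 77+2 = 79
n=5,j=4: 5>4, s = 79+1 = 80
n=5,j=5: not 5>5, s = 80+4 = 84
n=5,j=6: not 5>6, s = 84+4 = 88
n=5,j=7: not 5>7, s = 88+4 = 92

92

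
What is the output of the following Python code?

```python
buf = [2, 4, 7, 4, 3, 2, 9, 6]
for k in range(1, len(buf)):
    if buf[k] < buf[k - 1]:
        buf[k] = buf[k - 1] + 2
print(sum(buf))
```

78

k=1: 4>=2, unchanged → [2, 4, 7, 4, 3, 2, 9, 6]
k=2: 7>=4, unchanged → [2, 4, 7, 4, 3, 2, 9, 6]
k=3: 4<7, buf[3] = 7+2 = 9 → [2, 4, 7, 9, 3, 2, 9, 6]
k=4: 3<9, buf[4] = 9+2 = 11 → [2, 4, 7, 9, 11, 2, 9, 6]
k=5: 2<11, buf[5] = 11+2 = 13 → [2, 4, 7, 9, 11, 13, 9, 6]
k=6: 9<13, buf[6] = 13+2 = 15 → [2, 4, 7, 9, 11, 13, 15, 6]
k=7: 6<15, buf[7] = 15+2 = 17 → [2, 4, 7, 9, 11, 13, 15, 17]
sum = 78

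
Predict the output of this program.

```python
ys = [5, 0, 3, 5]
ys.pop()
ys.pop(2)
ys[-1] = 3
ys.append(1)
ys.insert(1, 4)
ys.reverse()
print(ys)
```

[1, 3, 4, 5]

pop() removes 5 → [5, 0, 3]
pop(2) removes 3 → [5, 0]
ys[-1] = 3 → [5, 3]
append 1 → [5, 3, 1]
insert 4 at 1 → [5, 4, 3, 1]
reverse → [1, 3, 4, 5]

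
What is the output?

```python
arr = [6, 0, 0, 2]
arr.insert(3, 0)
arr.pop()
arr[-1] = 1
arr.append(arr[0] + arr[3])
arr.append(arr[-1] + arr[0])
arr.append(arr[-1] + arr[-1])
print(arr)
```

[6, 0, 0, 1, 7, 13, 26]

insert 0 at 3 → [6, 0, 0, 0, 2]
pop() removes 2 → [6, 0, 0, 0]
arr[-1] = 1 → [6, 0, 0, 1]
append arr[0]+arr[3] = 6+1 = 7 → [6, 0, 0, 1, 7]
append arr[-1]+arr[0] = 7+6 = 13 → [6, 0, 0, 1, 7, 13]
append arr[-1]+arr[-1] = 13+13 = 26 → [6, 0, 0, 1, 7, 13, 26]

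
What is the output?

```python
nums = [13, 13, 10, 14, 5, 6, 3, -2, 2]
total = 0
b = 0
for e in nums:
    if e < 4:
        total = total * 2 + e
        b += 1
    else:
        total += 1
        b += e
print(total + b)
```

122

e=13: not <4, total = 0+1 = 1; b=13
e=13: not <4, total = 1+1 = 2; b=26
e=10: not <4, total = 2+1 = 3; b=36
e=14: not <4, total = 3+1 = 4; b=50
e=5: not <4, total = 4+1 = 5; b=55
e=6: not <4, total = 5+1 = 6; b=61
e=3: <4, total = 6*2+3 = 15; b=62
e=-2: <4, total = 15*2+(-2) = 28; b=63
e=2: <4, total = 28*2+2 = 58; b=64
total+b = 58+64 = 122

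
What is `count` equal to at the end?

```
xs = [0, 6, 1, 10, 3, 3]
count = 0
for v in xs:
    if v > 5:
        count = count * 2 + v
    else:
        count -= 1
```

14

v=0: not >5, count = 0-1 = -1
v=6: >5, count = (-1)*2+6 = 4
v=1: not >5, count = 4-1 = 3
v=10: >5, count = 3*2+10 = 16
v=3: not >5, count = 16-1 = 15
v=3: not >5, count = 15-1 = 14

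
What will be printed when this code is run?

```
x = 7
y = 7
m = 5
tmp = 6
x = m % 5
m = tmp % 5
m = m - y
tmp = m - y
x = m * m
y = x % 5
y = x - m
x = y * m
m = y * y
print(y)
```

42

x = 5%5 = 0
m = 6%5 = 1
m = 1-7 = -6
tmp = (-6)-7 = -13
x = (-6)*(-6) = 36
y = 36%5 = 1
y = 36-(-6) = 42
x = 42*(-6) = -252
m = 42*42 = 1764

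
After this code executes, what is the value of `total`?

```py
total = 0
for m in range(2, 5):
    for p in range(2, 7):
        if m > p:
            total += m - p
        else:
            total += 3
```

m=2,p=2: not 2>2, total = 0+3 = 3
m=2,p=3: not 2>3, total = 3+3 = 6
m=2,p=4: not 2>4, total = 6+3 = 9
m=2,p=5: not 2>5, total = 9+3 = 12
m=2,p=6: not 2>6, total = 12+3 = 15
m=3,p=2: 3>2, total = 15+1 = 16
m=3,p=3: not 3>3, total = 16+3 = 19
m=3,p=4: not 3>4, total = 19+3 = 22
m=3,p=5: not 3>5, total = 22+3 = 25
m=3,p=6: not 3>6, total = 25+3 = 28
m=4,p=2: 4>2, total = 28+2 = 30
m=4,p=3: 4>3, total = 30+1 = 31
m=4,p=4: not 4>4, total = 31+3 = 34
m=4,p=5: not 4>5, total = 34+3 = 37
m=4,p=6: not 4>6, total = 37+3 = 40

40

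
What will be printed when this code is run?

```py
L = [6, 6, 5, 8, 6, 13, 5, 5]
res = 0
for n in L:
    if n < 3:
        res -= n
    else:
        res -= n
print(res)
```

-54

n=6: not <3, res = 0-6 = -6
n=6: not <3, res = (-6)-6 = -12
n=5: not <3, res = (-12)-5 = -17
n=8: not <3, res = (-17)-8 = -25
n=6: not <3, res = (-25)-6 = -31
n=13: not <3, res = (-31)-13 = -44
n=5: not <3, res = (-44)-5 = -49
n=5: not <3, res = (-49)-5 = -54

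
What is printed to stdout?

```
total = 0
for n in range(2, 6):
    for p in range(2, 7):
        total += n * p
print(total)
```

280

n=2,p=2: total = 0+4 = 4
n=2,p=3: total = 4+6 = 10
n=2,p=4: total = 10+8 = 18
n=2,p=5: total = 18+10 = 28
n=2,p=6: total = 28+12 = 40
n=3,p=2: total = 40+6 = 46
n=3,p=3: total = 46+9 = 55
n=3,p=4: total = 55+12 = 67
n=3,p=5: total = 67+15 = 82
n=3,p=6: total = 82+18 = 100
n=4,p=2: total = 100+8 = 108
n=4,p=3: total = 108+12 = 120
n=4,p=4: total = 120+16 = 136
n=4,p=5: total = 136+20 = 156
n=4,p=6: total = 156+24 = 180
n=5,p=2: total = 180+10 = 190
n=5,p=3: total = 190+15 = 205
n=5,p=4: total = 205+20 = 225
n=5,p=5: total = 225+25 = 250
n=5,p=6: total = 250+30 = 280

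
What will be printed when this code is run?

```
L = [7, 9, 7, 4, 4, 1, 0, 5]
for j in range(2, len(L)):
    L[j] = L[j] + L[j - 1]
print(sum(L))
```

156

j=2: L[2] = 7+9 = 16 → [7, 9, 16, 4, 4, 1, 0, 5]
j=3: L[3] = 4+16 = 20 → [7, 9, 16, 20, 4, 1, 0, 5]
j=4: L[4] = 4+20 = 24 → [7, 9, 16, 20, 24, 1, 0, 5]
j=5: L[5] = 1+24 = 25 → [7, 9, 16, 20, 24, 25, 0, 5]
j=6: L[6] = 0+25 = 25 → [7, 9, 16, 20, 24, 25, 25, 5]
j=7: L[7] = 5+25 = 30 → [7, 9, 16, 20, 24, 25, 25, 30]
sum = 156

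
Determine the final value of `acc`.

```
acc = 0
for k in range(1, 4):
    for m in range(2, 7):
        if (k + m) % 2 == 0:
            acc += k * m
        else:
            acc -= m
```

k=1,m=2: odd sum, acc = 0-2 = -2
k=1,m=3: even sum, acc = (-2)+3 = 1
k=1,m=4: odd sum, acc = 1-4 = -3
k=1,m=5: even sum, acc = (-3)+5 = 2
k=1,m=6: odd sum, acc = 2-6 = -4
k=2,m=2: even sum, acc = (-4)+4 = 0
k=2,m=3: odd sum, acc = 0-3 = -3
k=2,m=4: even sum, acc = (-3)+8 = 5
k=2,m=5: odd sum, acc = 5-5 = 0
k=2,m=6: even sum, acc = 0+12 = 12
k=3,m=2: odd sum, acc = 12-2 = 10
k=3,m=3: even sum, acc = 10+9 = 19
k=3,m=4: odd sum, acc = 19-4 = 15
k=3,m=5: even sum, acc = 15+15 = 30
k=3,m=6: odd sum, acc = 30-6 = 24

24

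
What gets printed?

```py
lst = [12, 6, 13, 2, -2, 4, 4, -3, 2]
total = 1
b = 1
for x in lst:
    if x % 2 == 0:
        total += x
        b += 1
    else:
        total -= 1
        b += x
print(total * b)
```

x=12: even, total = 1+12 = 13; b=2
x=6: even, total = 13+6 = 19; b=3
x=13: not even, total = 19-1 = 18; b=16
x=2: even, total = 18+2 = 20; b=17
x=-2: even, total = 20+(-2) = 18; b=18
x=4: even, total = 18+4 = 22; b=19
x=4: even, total = 22+4 = 26; b=20
x=-3: not even, total = 26-1 = 25; b=17
x=2: even, total = 25+2 = 27; b=18
total*b = 27*18 = 486

486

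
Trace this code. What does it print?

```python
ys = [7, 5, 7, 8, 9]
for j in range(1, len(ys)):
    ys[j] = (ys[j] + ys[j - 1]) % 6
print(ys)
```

[7, 0, 1, 3, 0]

j=1: ys[1] = (5+7)%6 = 0 → [7, 0, 7, 8, 9]
j=2: ys[2] = (7+0)%6 = 1 → [7, 0, 1, 8, 9]
j=3: ys[3] = (8+1)%6 = 3 → [7, 0, 1, 3, 9]
j=4: ys[4] = (9+3)%6 = 0 → [7, 0, 1, 3, 0]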